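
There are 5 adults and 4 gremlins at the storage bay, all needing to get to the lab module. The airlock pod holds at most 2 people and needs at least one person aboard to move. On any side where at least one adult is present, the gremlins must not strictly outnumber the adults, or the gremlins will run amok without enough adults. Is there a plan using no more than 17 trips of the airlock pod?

Yes

Yes — this plan uses 15 crossings (≤ 17):
1. 2 gremlins → the lab module.  (the storage bay: 5A 2G; the lab module: 0A 2G)
2. 1 gremlin ← the storage bay.  (the storage bay: 5A 3G; the lab module: 0A 1G)
3. 2 gremlins → the lab module.  (the storage bay: 5A 1G; the lab module: 0A 3G)
4. 1 gremlin ← the storage bay.  (the storage bay: 5A 2G; the lab module: 0A 2G)
5. 2 adults → the lab module.  (the storage bay: 3A 2G; the lab module: 2A 2G)
6. 1 gremlin ← the storage bay.  (the storage bay: 3A 3G; the lab module: 2A 1G)
7. 1 adult and 1 gremlin → the lab module.  (the storage bay: 2A 2G; the lab module: 3A 2G)
8. 1 adult ← the storage bay.  (the storage bay: 3A 2G; the lab module: 2A 2G)
9. 1 adult and 1 gremlin → the lab module.  (the storage bay: 2A 1G; the lab module: 3A 3G)
10. 1 gremlin ← the storage bay.  (the storage bay: 2A 2G; the lab module: 3A 2G)
11. 1 adult and 1 gremlin → the lab module.  (the storage bay: 1A 1G; the lab module: 4A 3G)
12. 1 adult ← the storage bay.  (the storage bay: 2A 1G; the lab module: 3A 3G)
13. 1 adult and 1 gremlin → the lab module.  (the storage bay: 1A 0G; the lab module: 4A 4G)
14. 1 gremlin ← the storage bay.  (the storage bay: 1A 1G; the lab module: 4A 3G)
15. 1 adult and 1 gremlin → the lab module.  (the storage bay: 0A 0G; the lab module: 5A 4G)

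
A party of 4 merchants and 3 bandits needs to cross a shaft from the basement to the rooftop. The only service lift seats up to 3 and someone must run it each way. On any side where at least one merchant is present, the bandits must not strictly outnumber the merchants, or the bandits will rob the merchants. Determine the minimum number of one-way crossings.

Counting alone: each trip to the rooftop takes at most 3 across and each return brings at least 1 back, so after t trips out (and t−1 returns) at most 3t − (t−1) of the 7 are across; that first reaches 7 at t = 3, so at least 5 crossings are needed.
The plan below uses exactly 5 crossings, so it is optimal:
1. 3 bandits → the rooftop.  (the basement: 4M 0B; the rooftop: 0M 3B)
2. 1 bandit ← the basement.  (the basement: 4M 1B; the rooftop: 0M 2B)
3. 3 merchants → the rooftop.  (the basement: 1M 1B; the rooftop: 3M 2B)
4. 1 merchant ← the basement.  (the basement: 2M 1B; the rooftop: 2M 2B)
5. 2 merchants and 1 bandit → the rooftop.  (the basement: 0M 0B; the rooftop: 4M 3B)

5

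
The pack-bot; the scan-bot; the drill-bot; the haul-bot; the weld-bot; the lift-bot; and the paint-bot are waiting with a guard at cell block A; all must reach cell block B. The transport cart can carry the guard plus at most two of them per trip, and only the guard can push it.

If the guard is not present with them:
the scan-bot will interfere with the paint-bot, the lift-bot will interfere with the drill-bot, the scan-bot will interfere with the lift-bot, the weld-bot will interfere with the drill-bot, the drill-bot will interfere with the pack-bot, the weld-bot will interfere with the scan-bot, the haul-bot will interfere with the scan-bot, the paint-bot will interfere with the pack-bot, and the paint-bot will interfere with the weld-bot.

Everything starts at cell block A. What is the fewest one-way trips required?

Whatever the first load, the items left behind include a forbidden pair without the guard. No opening move is safe, so no plan exists.

impossible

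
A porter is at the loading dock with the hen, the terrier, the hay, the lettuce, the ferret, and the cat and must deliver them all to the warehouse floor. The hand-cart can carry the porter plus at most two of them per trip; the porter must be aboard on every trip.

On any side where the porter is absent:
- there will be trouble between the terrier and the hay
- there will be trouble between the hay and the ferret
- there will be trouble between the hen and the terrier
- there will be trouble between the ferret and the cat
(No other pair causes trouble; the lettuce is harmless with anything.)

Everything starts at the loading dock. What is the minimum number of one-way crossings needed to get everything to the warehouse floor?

7

Counting alone: the porter can take at most 2 across per trip to the warehouse floor, so moving all 6 needs at least 3 loaded trips out, with a return between consecutive ones — at least 5 crossings.
The safety rule pushes this higher. Following every safe sequence of crossings, the most of the 6 that can be at the warehouse floor as the hand-cart arrives there on crossing 5 is 5 — never all 6.
So no plan with fewer than 7 crossings exists, and this one achieves 7:
1. Porter goes to the warehouse floor with the ferret and the terrier.
2. Porter goes back to the loading dock alone.
3. Porter goes to the warehouse floor with the hay and the hen.
4. Porter goes back to the loading dock with the ferret and the terrier.
5. Porter goes to the warehouse floor with the cat and the lettuce.
6. Porter goes back to the loading dock alone.
7. Porter goes to the warehouse floor with the ferret and the terrier.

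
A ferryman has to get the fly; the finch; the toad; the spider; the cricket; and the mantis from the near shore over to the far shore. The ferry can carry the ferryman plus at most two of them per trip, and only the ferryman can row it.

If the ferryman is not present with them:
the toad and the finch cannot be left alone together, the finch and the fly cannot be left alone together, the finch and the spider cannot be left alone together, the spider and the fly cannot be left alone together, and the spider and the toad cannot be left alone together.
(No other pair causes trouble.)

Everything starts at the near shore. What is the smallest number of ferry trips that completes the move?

9

Counting alone: the ferryman can take at most 2 across per trip to the far shore, so moving all 6 needs at least 3 loaded trips out, with a return between consecutive ones — at least 5 crossings.
The safety rule pushes this higher. Following every safe sequence of crossings, the most of the 6 that can be at the far shore as the ferry arrives there on crossings 5, 7 is 4, 5 respectively — never all 6.
So no plan with fewer than 9 crossings exists, and this one achieves 9:
1. Ferryman goes to the far shore with the finch and the spider.
2. Ferryman goes back to the near shore with the finch.
3. Ferryman goes to the far shore with the fly and the toad.
4. Ferryman goes back to the near shore with the spider.
5. Ferryman goes to the far shore with the cricket and the finch.
6. Ferryman goes back to the near shore with the finch.
7. Ferryman goes to the far shore with the finch and the mantis.
8. Ferryman goes back to the near shore with the finch.
9. Ferryman goes to the far shore with the finch and the spider.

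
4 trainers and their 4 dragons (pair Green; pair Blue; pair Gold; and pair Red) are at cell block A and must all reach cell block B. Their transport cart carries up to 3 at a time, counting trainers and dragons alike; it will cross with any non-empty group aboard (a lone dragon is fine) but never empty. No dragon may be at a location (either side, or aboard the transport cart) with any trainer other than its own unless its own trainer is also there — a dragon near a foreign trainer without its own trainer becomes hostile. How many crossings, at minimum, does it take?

Counting alone: each trip to cell block B takes at most 3 across and each return brings at least 1 back, so after t trips out (and t−1 returns) at most 3t − (t−1) of the 8 are across; that first reaches 8 at t = 4, so at least 7 crossings are needed.
The safety rule pushes this higher. Following every safe sequence of crossings, the most of the 8 that can be at cell block B as the transport cart arrives there on crossing 7 is 7 — never all 8.
So no plan with fewer than 9 crossings exists, and this one achieves 9:
1. dragon Green and trainer Green cross → cell block B.
2. trainer Green crosses ← cell block A.
3. dragon Blue, trainer Blue, and trainer Green cross → cell block B.
4. dragon Green and trainer Green cross ← cell block A.
5. trainer Gold, trainer Green, and trainer Red cross → cell block B.
6. dragon Blue crosses ← cell block A.
7. dragon Blue and dragon Green cross → cell block B.
8. dragon Green crosses ← cell block A.
9. dragon Gold, dragon Green, and dragon Red cross → cell block B.

9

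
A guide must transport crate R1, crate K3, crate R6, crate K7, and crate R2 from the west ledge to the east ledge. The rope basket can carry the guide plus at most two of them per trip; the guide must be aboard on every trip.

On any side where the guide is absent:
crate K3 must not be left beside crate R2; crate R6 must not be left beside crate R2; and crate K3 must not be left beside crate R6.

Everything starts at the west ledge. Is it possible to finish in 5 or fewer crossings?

No

Counting alone: the guide can take at most 2 across per trip to the east ledge, so moving all 5 needs at least 3 loaded trips out, with a return between consecutive ones — at least 5 crossings.
The safety rule pushes this higher. Following every safe sequence of crossings, the most of the 5 that can be at the east ledge as the rope basket arrives there on crossing 5 is 4 — never all 5.
So the move cannot be finished within 5 crossings. (The shortest complete plan takes 7:)
1. Guide goes to the east ledge with crate K3 and crate R6.
2. Guide goes back to the west ledge with crate K3.
3. Guide goes to the east ledge with crate K3 and crate R1.
4. Guide goes back to the west ledge with crate K3.
5. Guide goes to the east ledge with crate K3 and crate K7.
6. Guide goes back to the west ledge with crate K3.
7. Guide goes to the east ledge with crate K3 and crate R2.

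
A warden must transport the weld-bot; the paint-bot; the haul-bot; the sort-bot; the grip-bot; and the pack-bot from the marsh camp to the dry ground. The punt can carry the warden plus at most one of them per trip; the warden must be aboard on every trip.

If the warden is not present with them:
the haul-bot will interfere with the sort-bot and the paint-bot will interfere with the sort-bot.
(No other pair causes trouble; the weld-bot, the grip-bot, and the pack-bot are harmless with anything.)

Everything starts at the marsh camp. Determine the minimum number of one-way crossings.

13

Counting alone: the warden can take at most 1 across per trip to the dry ground, so moving all 6 needs at least 6 loaded trips out, with a return between consecutive ones — at least 11 crossings.
The safety rule pushes this higher. Following every safe sequence of crossings, the most of the 6 that can be at the dry ground as the punt arrives there on crossing 11 is 5 — never all 6.
So no plan with fewer than 13 crossings exists, and this one achieves 13:
1. Warden goes to the dry ground with the sort-bot.
2. Warden goes back to the marsh camp alone.
3. Warden goes to the dry ground with the weld-bot.
4. Warden goes back to the marsh camp alone.
5. Warden goes to the dry ground with the paint-bot.
6. Warden goes back to the marsh camp with the sort-bot.
7. Warden goes to the dry ground with the haul-bot.
8. Warden goes back to the marsh camp alone.
9. Warden goes to the dry ground with the grip-bot.
10. Warden goes back to the marsh camp alone.
11. Warden goes to the dry ground with the pack-bot.
12. Warden goes back to the marsh camp alone.
13. Warden goes to the dry ground with the sort-bot.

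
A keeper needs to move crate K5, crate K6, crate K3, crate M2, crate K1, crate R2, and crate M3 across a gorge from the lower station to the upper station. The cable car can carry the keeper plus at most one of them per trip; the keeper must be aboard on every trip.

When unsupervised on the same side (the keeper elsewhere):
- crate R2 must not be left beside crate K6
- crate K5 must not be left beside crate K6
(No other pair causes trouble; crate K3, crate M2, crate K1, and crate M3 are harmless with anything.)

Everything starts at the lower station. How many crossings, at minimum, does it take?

Counting alone: the keeper can take at most 1 across per trip to the upper station, so moving all 7 needs at least 7 loaded trips out, with a return between consecutive ones — at least 13 crossings.
The safety rule pushes this higher. Following every safe sequence of crossings, the most of the 7 that can be at the upper station as the cable car arrives there on crossing 13 is 6 — never all 7.
So no plan with fewer than 15 crossings exists, and this one achieves 15:
1. Keeper goes to the upper station with crate K6.  [the lower station: crate K1, crate K3, crate K5, crate M2, crate M3, crate R2 | the upper station: crate K6]
2. Keeper goes back to the lower station alone.  [the lower station: crate K1, crate K3, crate K5, crate M2, crate M3, crate R2 | the upper station: crate K6]
3. Keeper goes to the upper station with crate K5.  [the lower station: crate K1, crate K3, crate M2, crate M3, crate R2 | the upper station: crate K5, crate K6]
4. Keeper goes back to the lower station with crate K6.  [the lower station: crate K1, crate K3, crate K6, crate M2, crate M3, crate R2 | the upper station: crate K5]
5. Keeper goes to the upper station with crate R2.  [the lower station: crate K1, crate K3, crate K6, crate M2, crate M3 | the upper station: crate K5, crate R2]
6. Keeper goes back to the lower station alone.  [the lower station: crate K1, crate K3, crate K6, crate M2, crate M3 | the upper station: crate K5, crate R2]
7. Keeper goes to the upper station with crate K3.  [the lower station: crate K1, crate K6, crate M2, crate M3 | the upper station: crate K3, crate K5, crate R2]
8. Keeper goes back to the lower station alone.  [the lower station: crate K1, crate K6, crate M2, crate M3 | the upper station: crate K3, crate K5, crate R2]
9. Keeper goes to the upper station with crate M2.  [the lower station: crate K1, crate K6, crate M3 | the upper station: crate K3, crate K5, crate M2, crate R2]
10. Keeper goes back to the lower station alone.  [the lower station: crate K1, crate K6, crate M3 | the upper station: crate K3, crate K5, crate M2, crate R2]
11. Keeper goes to the upper station with crate K1.  [the lower station: crate K6, crate M3 | the upper station: crate K1, crate K3, crate K5, crate M2, crate R2]
12. Keeper goes back to the lower station alone.  [the lower station: crate K6, crate M3 | the upper station: crate K1, crate K3, crate K5, crate M2, crate R2]
13. Keeper goes to the upper station with crate M3.  [the lower station: crate K6 | the upper station: crate K1, crate K3, crate K5, crate M2, crate M3, crate R2]
14. Keeper goes back to the lower station alone.  [the lower station: crate K6 | the upper station: crate K1, crate K3, crate K5, crate M2, crate M3, crate R2]
15. Keeper goes to the upper station with crate K6.  [the lower station: — | the upper station: crate K1, crate K3, crate K5, crate K6, crate M2, crate M3, crate R2]

15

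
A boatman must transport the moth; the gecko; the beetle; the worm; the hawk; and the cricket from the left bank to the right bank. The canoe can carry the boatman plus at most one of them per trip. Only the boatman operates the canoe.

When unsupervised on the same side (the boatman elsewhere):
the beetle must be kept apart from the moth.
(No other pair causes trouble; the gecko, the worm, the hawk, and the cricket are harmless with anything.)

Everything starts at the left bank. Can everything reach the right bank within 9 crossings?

No

Counting alone: the boatman can take at most 1 across per trip to the right bank, so moving all 6 needs at least 6 loaded trips out, with a return between consecutive ones — at least 11 crossings.
Since 9 < 11, 9 crossings cannot be enough. (The shortest complete plan in fact takes 11:)
1. Boatman goes to the right bank with the moth.  [the left bank: the beetle, the cricket, the gecko, the hawk, the worm | the right bank: the moth]
2. Boatman goes back to the left bank alone.  [the left bank: the beetle, the cricket, the gecko, the hawk, the worm | the right bank: the moth]
3. Boatman goes to the right bank with the gecko.  [the left bank: the beetle, the cricket, the hawk, the worm | the right bank: the gecko, the moth]
4. Boatman goes back to the left bank alone.  [the left bank: the beetle, the cricket, the hawk, the worm | the right bank: the gecko, the moth]
5. Boatman goes to the right bank with the worm.  [the left bank: the beetle, the cricket, the hawk | the right bank: the gecko, the moth, the worm]
6. Boatman goes back to the left bank alone.  [the left bank: the beetle, the cricket, the hawk | the right bank: the gecko, the moth, the worm]
7. Boatman goes to the right bank with the hawk.  [the left bank: the beetle, the cricket | the right bank: the gecko, the hawk, the moth, the worm]
8. Boatman goes back to the left bank alone.  [the left bank: the beetle, the cricket | the right bank: the gecko, the hawk, the moth, the worm]
9. Boatman goes to the right bank with the cricket.  [the left bank: the beetle | the right bank: the cricket, the gecko, the hawk, the moth, the worm]
10. Boatman goes back to the left bank alone.  [the left bank: the beetle | the right bank: the cricket, the gecko, the hawk, the moth, the worm]
11. Boatman goes to the right bank with the beetle.  [the left bank: — | the right bank: the beetle, the cricket, the gecko, the hawk, the moth, the worm]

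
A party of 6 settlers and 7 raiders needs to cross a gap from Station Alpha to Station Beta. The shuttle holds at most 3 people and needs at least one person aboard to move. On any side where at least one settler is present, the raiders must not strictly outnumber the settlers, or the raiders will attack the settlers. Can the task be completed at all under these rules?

The raiders already outnumber the settlers at Station Alpha before anyone moves, so the starting position itself is disallowed.

No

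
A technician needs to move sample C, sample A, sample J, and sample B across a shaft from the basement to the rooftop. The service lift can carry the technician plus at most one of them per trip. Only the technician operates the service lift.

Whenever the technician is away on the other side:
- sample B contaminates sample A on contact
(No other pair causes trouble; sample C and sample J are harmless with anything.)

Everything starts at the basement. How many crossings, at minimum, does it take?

Counting alone: the technician can take at most 1 across per trip to the rooftop, so moving all 4 needs at least 4 loaded trips out, with a return between consecutive ones — at least 7 crossings.
The plan below uses exactly 7 crossings, so it is optimal:
1. Technician goes to the rooftop with sample A.  [the basement: sample B, sample C, sample J | the rooftop: sample A]
2. Technician goes back to the basement alone.  [the basement: sample B, sample C, sample J | the rooftop: sample A]
3. Technician goes to the rooftop with sample C.  [the basement: sample B, sample J | the rooftop: sample A, sample C]
4. Technician goes back to the basement alone.  [the basement: sample B, sample J | the rooftop: sample A, sample C]
5. Technician goes to the rooftop with sample J.  [the basement: sample B | the rooftop: sample A, sample C, sample J]
6. Technician goes back to the basement alone.  [the basement: sample B | the rooftop: sample A, sample C, sample J]
7. Technician goes to the rooftop with sample B.  [the basement: — | the rooftop: sample A, sample B, sample C, sample J]

7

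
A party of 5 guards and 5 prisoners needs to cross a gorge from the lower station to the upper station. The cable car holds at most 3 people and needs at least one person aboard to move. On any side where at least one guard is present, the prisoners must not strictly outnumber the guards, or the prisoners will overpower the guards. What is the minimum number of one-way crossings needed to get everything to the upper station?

11

Counting alone: each trip to the upper station takes at most 3 across and each return brings at least 1 back, so after t trips out (and t−1 returns) at most 3t − (t−1) of the 10 are across; that first reaches 10 at t = 5, so at least 9 crossings are needed.
The safety rule pushes this higher. Following every safe sequence of crossings, the most of the 10 that can be at the upper station as the cable car arrives there on crossing 9 is 9 — never all 10.
So no plan with fewer than 11 crossings exists, and this one achieves 11:
1. 2 prisoners → the upper station.  (the lower station: 5G 3P; the upper station: 0G 2P)
2. 1 prisoner ← the lower station.  (the lower station: 5G 4P; the upper station: 0G 1P)
3. 3 prisoners → the upper station.  (the lower station: 5G 1P; the upper station: 0G 4P)
4. 1 prisoner ← the lower station.  (the lower station: 5G 2P; the upper station: 0G 3P)
5. 3 guards → the upper station.  (the lower station: 2G 2P; the upper station: 3G 3P)
6. 1 guard and 1 prisoner ← the lower station.  (the lower station: 3G 3P; the upper station: 2G 2P)
7. 3 guards → the upper station.  (the lower station: 0G 3P; the upper station: 5G 2P)
8. 1 prisoner ← the lower station.  (the lower station: 0G 4P; the upper station: 5G 1P)
9. 2 prisoners → the upper station.  (the lower station: 0G 2P; the upper station: 5G 3P)
10. 1 prisoner ← the lower station.  (the lower station: 0G 3P; the upper station: 5G 2P)
11. 3 prisoners → the upper station.  (the lower station: 0G 0P; the upper station: 5G 5P)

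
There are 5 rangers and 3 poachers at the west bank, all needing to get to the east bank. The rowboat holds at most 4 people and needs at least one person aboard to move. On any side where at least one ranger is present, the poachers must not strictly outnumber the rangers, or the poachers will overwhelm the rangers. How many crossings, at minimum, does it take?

5

Counting alone: each trip to the east bank takes at most 4 across and each return brings at least 1 back, so after t trips out (and t−1 returns) at most 4t − (t−1) of the 8 are across; that first reaches 8 at t = 3, so at least 5 crossings are needed.
The plan below uses exactly 5 crossings, so it is optimal:
1. 2 poachers → the east bank.  (the west bank: 5R 1P; the east bank: 0R 2P)
2. 1 poacher ← the west bank.  (the west bank: 5R 2P; the east bank: 0R 1P)
3. 3 rangers and 1 poacher → the east bank.  (the west bank: 2R 1P; the east bank: 3R 2P)
4. 1 poacher ← the west bank.  (the west bank: 2R 2P; the east bank: 3R 1P)
5. 2 rangers and 2 poachers → the east bank.  (the west bank: 0R 0P; the east bank: 5R 3P)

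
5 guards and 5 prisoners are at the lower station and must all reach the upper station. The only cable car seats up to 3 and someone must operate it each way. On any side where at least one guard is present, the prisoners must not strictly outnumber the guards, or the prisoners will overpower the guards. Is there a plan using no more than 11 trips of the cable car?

Yes — this plan uses 11 crossings (≤ 11):
1. 2 prisoners → the upper station.  (the lower station: 5G 3P; the upper station: 0G 2P)
2. 1 prisoner ← the lower station.  (the lower station: 5G 4P; the upper station: 0G 1P)
3. 3 prisoners → the upper station.  (the lower station: 5G 1P; the upper station: 0G 4P)
4. 1 prisoner ← the lower station.  (the lower station: 5G 2P; the upper station: 0G 3P)
5. 3 guards → the upper station.  (the lower station: 2G 2P; the upper station: 3G 3P)
6. 1 guard and 1 prisoner ← the lower station.  (the lower station: 3G 3P; the upper station: 2G 2P)
7. 3 guards → the upper station.  (the lower station: 0G 3P; the upper station: 5G 2P)
8. 1 prisoner ← the lower station.  (the lower station: 0G 4P; the upper station: 5G 1P)
9. 2 prisoners → the upper station.  (the lower station: 0G 2P; the upper station: 5G 3P)
10. 1 prisoner ← the lower station.  (the lower station: 0G 3P; the upper station: 5G 2P)
11. 3 prisoners → the upper station.  (the lower station: 0G 0P; the upper station: 5G 5P)

Yes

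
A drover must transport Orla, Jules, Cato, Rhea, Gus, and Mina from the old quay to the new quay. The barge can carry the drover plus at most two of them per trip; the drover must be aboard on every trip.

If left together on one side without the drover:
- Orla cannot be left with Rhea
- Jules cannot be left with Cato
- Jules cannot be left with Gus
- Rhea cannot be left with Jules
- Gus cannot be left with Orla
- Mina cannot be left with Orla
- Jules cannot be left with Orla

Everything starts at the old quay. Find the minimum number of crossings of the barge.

Counting alone: the drover can take at most 2 across per trip to the new quay, so moving all 6 needs at least 3 loaded trips out, with a return between consecutive ones — at least 5 crossings.
The safety rule pushes this higher. Following every safe sequence of crossings, the most of the 6 that can be at the new quay as the barge arrives there on crossings 5, 7 is 4, 5 respectively — never all 6.
So no plan with fewer than 9 crossings exists, and this one achieves 9:
1. Drover goes to the new quay with Jules and Orla.  [the old quay: Cato, Gus, Mina, Rhea | the new quay: Jules, Orla]
2. Drover goes back to the old quay with Orla.  [the old quay: Cato, Gus, Mina, Orla, Rhea | the new quay: Jules]
3. Drover goes to the new quay with Cato and Orla.  [the old quay: Gus, Mina, Rhea | the new quay: Cato, Jules, Orla]
4. Drover goes back to the old quay with Jules.  [the old quay: Gus, Jules, Mina, Rhea | the new quay: Cato, Orla]
5. Drover goes to the new quay with Gus and Rhea.  [the old quay: Jules, Mina | the new quay: Cato, Gus, Orla, Rhea]
6. Drover goes back to the old quay with Orla.  [the old quay: Jules, Mina, Orla | the new quay: Cato, Gus, Rhea]
7. Drover goes to the new quay with Mina and Orla.  [the old quay: Jules | the new quay: Cato, Gus, Mina, Orla, Rhea]
8. Drover goes back to the old quay with Orla.  [the old quay: Jules, Orla | the new quay: Cato, Gus, Mina, Rhea]
9. Drover goes to the new quay with Jules and Orla.  [the old quay: — | the new quay: Cato, Gus, Jules, Mina, Orla, Rhea]

9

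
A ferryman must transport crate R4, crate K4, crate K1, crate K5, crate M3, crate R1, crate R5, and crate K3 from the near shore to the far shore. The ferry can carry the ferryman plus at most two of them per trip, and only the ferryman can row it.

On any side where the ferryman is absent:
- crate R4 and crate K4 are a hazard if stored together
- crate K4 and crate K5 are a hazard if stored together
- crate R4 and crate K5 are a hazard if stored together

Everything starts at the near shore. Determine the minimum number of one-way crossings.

13

Counting alone: the ferryman can take at most 2 across per trip to the far shore, so moving all 8 needs at least 4 loaded trips out, with a return between consecutive ones — at least 7 crossings.
The safety rule pushes this higher. Following every safe sequence of crossings, the most of the 8 that can be at the far shore as the ferry arrives there on crossings 7, 9, 11 is 5, 6, 7 respectively — never all 8.
So no plan with fewer than 13 crossings exists, and this one achieves 13:
1. Ferryman goes to the far shore with crate K4 and crate R4.
2. Ferryman goes back to the near shore with crate R4.
3. Ferryman goes to the far shore with crate K1 and crate R4.
4. Ferryman goes back to the near shore with crate R4.
5. Ferryman goes to the far shore with crate M3 and crate R4.
6. Ferryman goes back to the near shore with crate R4.
7. Ferryman goes to the far shore with crate R1 and crate R4.
8. Ferryman goes back to the near shore with crate R4.
9. Ferryman goes to the far shore with crate R4 and crate R5.
10. Ferryman goes back to the near shore with crate R4.
11. Ferryman goes to the far shore with crate K3 and crate R4.
12. Ferryman goes back to the near shore with crate R4.
13. Ferryman goes to the far shore with crate K5 and crate R4.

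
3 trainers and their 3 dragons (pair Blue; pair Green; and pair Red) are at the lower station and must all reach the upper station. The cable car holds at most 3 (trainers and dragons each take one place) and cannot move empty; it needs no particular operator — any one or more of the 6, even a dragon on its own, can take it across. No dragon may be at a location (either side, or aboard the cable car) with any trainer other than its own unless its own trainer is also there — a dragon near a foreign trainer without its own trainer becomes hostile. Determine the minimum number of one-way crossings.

Counting alone: each trip to the upper station takes at most 3 across and each return brings at least 1 back, so after t trips out (and t−1 returns) at most 3t − (t−1) of the 6 are across; that first reaches 6 at t = 3, so at least 5 crossings are needed.
The plan below uses exactly 5 crossings, so it is optimal:
1. dragon Blue and trainer Blue cross → the upper station.
2. trainer Blue crosses ← the lower station.
3. trainer Blue, trainer Green, and trainer Red cross → the upper station.
4. dragon Blue crosses ← the lower station.
5. dragon Blue, dragon Green, and dragon Red cross → the upper station.

5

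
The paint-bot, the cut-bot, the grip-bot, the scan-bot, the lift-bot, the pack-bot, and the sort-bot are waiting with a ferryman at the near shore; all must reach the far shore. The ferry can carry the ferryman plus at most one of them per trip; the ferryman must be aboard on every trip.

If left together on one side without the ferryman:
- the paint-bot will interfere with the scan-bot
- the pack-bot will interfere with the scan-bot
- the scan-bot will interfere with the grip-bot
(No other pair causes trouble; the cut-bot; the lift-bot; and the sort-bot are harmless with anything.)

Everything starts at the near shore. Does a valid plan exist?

Following every safe sequence of crossings from the start, the most of the 7 that can be at the far shore as the ferry arrives there on crossings 1, 3, 5, 7, 9 is 1, 2, 3, 4, 5 respectively; the best ever achieved is 5 of 7.
From crossing 11 on, no configuration arises that was not already reachable earlier: only 72 distinct safe configurations (who is on which side, and where the ferry is) can ever be reached, none of them has everyone across, and every continuation just revisits them. So no valid plan exists.

No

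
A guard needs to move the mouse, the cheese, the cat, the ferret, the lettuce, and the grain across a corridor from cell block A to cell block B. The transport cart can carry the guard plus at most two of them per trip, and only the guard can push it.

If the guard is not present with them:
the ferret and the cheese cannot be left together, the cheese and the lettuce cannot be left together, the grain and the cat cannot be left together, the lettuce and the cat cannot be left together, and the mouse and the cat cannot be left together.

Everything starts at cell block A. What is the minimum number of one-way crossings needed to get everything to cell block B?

Counting alone: the guard can take at most 2 across per trip to cell block B, so moving all 6 needs at least 3 loaded trips out, with a return between consecutive ones — at least 5 crossings.
The safety rule pushes this higher. Following every safe sequence of crossings, the most of the 6 that can be at cell block B as the transport cart arrives there on crossing 5 is 5 — never all 6.
So no plan with fewer than 7 crossings exists, and this one achieves 7:
1. Guard goes to cell block B with the cat and the cheese.  [cell block A: the ferret, the grain, the lettuce, the mouse | cell block B: the cat, the cheese]
2. Guard goes back to cell block A alone.  [cell block A: the ferret, the grain, the lettuce, the mouse | cell block B: the cat, the cheese]
3. Guard goes to cell block B with the ferret and the mouse.  [cell block A: the grain, the lettuce | cell block B: the cat, the cheese, the ferret, the mouse]
4. Guard goes back to cell block A with the cat and the cheese.  [cell block A: the cat, the cheese, the grain, the lettuce | cell block B: the ferret, the mouse]
5. Guard goes to cell block B with the grain and the lettuce.  [cell block A: the cat, the cheese | cell block B: the ferret, the grain, the lettuce, the mouse]
6. Guard goes back to cell block A alone.  [cell block A: the cat, the cheese | cell block B: the ferret, the grain, the lettuce, the mouse]
7. Guard goes to cell block B with the cat and the cheese.  [cell block A: — | cell block B: the cat, the cheese, the ferret, the grain, the lettuce, the mouse]

7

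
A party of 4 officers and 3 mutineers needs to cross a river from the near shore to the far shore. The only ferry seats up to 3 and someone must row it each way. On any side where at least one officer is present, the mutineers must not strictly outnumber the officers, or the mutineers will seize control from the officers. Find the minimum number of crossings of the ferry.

Counting alone: each trip to the far shore takes at most 3 across and each return brings at least 1 back, so after t trips out (and t−1 returns) at most 3t − (t−1) of the 7 are across; that first reaches 7 at t = 3, so at least 5 crossings are needed.
The plan below uses exactly 5 crossings, so it is optimal:
1. 3 mutineers → the far shore.  (the near shore: 4O 0M; the far shore: 0O 3M)
2. 1 mutineer ← the near shore.  (the near shore: 4O 1M; the far shore: 0O 2M)
3. 3 officers → the far shore.  (the near shore: 1O 1M; the far shore: 3O 2M)
4. 1 officer ← the near shore.  (the near shore: 2O 1M; the far shore: 2O 2M)
5. 2 officers and 1 mutineer → the far shore.  (the near shore: 0O 0M; the far shore: 4O 3M)

5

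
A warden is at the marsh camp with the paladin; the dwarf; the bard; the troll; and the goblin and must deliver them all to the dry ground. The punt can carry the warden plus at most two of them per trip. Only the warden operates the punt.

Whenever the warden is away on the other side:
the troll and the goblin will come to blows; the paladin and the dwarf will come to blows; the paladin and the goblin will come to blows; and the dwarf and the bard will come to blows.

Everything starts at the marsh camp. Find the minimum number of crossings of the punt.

Counting alone: the warden can take at most 2 across per trip to the dry ground, so moving all 5 needs at least 3 loaded trips out, with a return between consecutive ones — at least 5 crossings.
The safety rule pushes this higher. Following every safe sequence of crossings, the most of the 5 that can be at the dry ground as the punt arrives there on crossing 5 is 4 — never all 5.
So no plan with fewer than 7 crossings exists, and this one achieves 7:
1. Warden goes to the dry ground with the dwarf and the goblin.
2. Warden goes back to the marsh camp alone.
3. Warden goes to the dry ground with the paladin.
4. Warden goes back to the marsh camp with the dwarf and the goblin.
5. Warden goes to the dry ground with the bard and the troll.
6. Warden goes back to the marsh camp alone.
7. Warden goes to the dry ground with the dwarf and the goblin.

7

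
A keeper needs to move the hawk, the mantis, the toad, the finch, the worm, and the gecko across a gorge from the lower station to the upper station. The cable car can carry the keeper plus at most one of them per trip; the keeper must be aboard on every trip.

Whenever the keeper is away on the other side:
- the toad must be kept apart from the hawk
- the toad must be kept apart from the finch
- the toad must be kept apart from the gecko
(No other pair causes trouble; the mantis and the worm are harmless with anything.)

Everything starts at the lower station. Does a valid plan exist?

No

Following every safe sequence of crossings from the start, the most of the 6 that can be at the upper station as the cable car arrives there on crossings 1, 3, 5, 7 is 1, 2, 3, 4 respectively; the best ever achieved is 4 of 6.
From crossing 9 on, no configuration arises that was not already reachable earlier: only 36 distinct safe configurations (who is on which side, and where the cable car is) can ever be reached, none of them has everyone across, and every continuation just revisits them. So no valid plan exists.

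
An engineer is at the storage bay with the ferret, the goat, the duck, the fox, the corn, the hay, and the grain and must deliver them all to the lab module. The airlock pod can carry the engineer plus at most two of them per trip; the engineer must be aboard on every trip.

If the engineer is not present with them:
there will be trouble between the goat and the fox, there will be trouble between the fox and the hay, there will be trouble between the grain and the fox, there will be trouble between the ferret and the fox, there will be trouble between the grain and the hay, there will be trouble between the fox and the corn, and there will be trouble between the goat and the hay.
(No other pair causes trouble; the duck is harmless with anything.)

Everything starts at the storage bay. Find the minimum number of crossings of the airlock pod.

Counting alone: the engineer can take at most 2 across per trip to the lab module, so moving all 7 needs at least 4 loaded trips out, with a return between consecutive ones — at least 7 crossings.
The safety rule pushes this higher. Following every safe sequence of crossings, the most of the 7 that can be at the lab module as the airlock pod arrives there on crossings 7, 9 is 5, 6 respectively — never all 7.
So no plan with fewer than 11 crossings exists, and this one achieves 11:
1. Engineer goes to the lab module with the fox and the hay.  [the storage bay: the corn, the duck, the ferret, the goat, the grain | the lab module: the fox, the hay]
2. Engineer goes back to the storage bay with the fox.  [the storage bay: the corn, the duck, the ferret, the fox, the goat, the grain | the lab module: the hay]
3. Engineer goes to the lab module with the ferret and the fox.  [the storage bay: the corn, the duck, the goat, the grain | the lab module: the ferret, the fox, the hay]
4. Engineer goes back to the storage bay with the fox.  [the storage bay: the corn, the duck, the fox, the goat, the grain | the lab module: the ferret, the hay]
5. Engineer goes to the lab module with the duck and the fox.  [the storage bay: the corn, the goat, the grain | the lab module: the duck, the ferret, the fox, the hay]
6. Engineer goes back to the storage bay with the fox.  [the storage bay: the corn, the fox, the goat, the grain | the lab module: the duck, the ferret, the hay]
7. Engineer goes to the lab module with the corn and the fox.  [the storage bay: the goat, the grain | the lab module: the corn, the duck, the ferret, the fox, the hay]
8. Engineer goes back to the storage bay with the fox.  [the storage bay: the fox, the goat, the grain | the lab module: the corn, the duck, the ferret, the hay]
9. Engineer goes to the lab module with the goat and the grain.  [the storage bay: the fox | the lab module: the corn, the duck, the ferret, the goat, the grain, the hay]
10. Engineer goes back to the storage bay with the hay.  [the storage bay: the fox, the hay | the lab module: the corn, the duck, the ferret, the goat, the grain]
11. Engineer goes to the lab module with the fox and the hay.  [the storage bay: — | the lab module: the corn, the duck, the ferret, the fox, the goat, the grain, the hay]

11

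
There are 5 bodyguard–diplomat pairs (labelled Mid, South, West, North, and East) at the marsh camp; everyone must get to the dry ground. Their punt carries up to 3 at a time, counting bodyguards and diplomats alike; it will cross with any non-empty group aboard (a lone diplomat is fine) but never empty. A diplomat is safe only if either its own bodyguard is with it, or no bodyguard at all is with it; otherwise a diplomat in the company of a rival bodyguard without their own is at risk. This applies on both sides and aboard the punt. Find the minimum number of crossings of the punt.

11

Counting alone: each trip to the dry ground takes at most 3 across and each return brings at least 1 back, so after t trips out (and t−1 returns) at most 3t − (t−1) of the 10 are across; that first reaches 10 at t = 5, so at least 9 crossings are needed.
The safety rule pushes this higher. Following every safe sequence of crossings, the most of the 10 that can be at the dry ground as the punt arrives there on crossing 9 is 9 — never all 10.
So no plan with fewer than 11 crossings exists, and this one achieves 11:
1. bodyguard Mid and diplomat Mid cross → the dry ground.
2. bodyguard Mid crosses ← the marsh camp.
3. diplomat North, diplomat South, and diplomat West cross → the dry ground.
4. diplomat Mid crosses ← the marsh camp.
5. bodyguard North, bodyguard South, and bodyguard West cross → the dry ground.
6. bodyguard South and diplomat South cross ← the marsh camp.
7. bodyguard East, bodyguard Mid, and bodyguard South cross → the dry ground.
8. diplomat West crosses ← the marsh camp.
9. diplomat Mid and diplomat South cross → the dry ground.
10. diplomat Mid crosses ← the marsh camp.
11. diplomat East, diplomat Mid, and diplomat West cross → the dry ground.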